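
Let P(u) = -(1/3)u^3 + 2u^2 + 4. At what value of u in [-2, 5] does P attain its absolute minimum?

P'(u) = -u^2 + 4u, which vanishes at u = 0 and u = 4.
Evaluating at the critical points and endpoints: P(-2) = 44/3,  P(0) = 4,  P(4) = 44/3,  P(5) = 37/3.
So the minimum is P(0) = 4.

0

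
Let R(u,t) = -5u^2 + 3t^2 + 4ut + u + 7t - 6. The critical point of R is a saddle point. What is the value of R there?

-363/38

∂R/∂u = -10u + 4t + 1 = 0 and ∂R/∂t = 4u + 6t + 7 = 0, so (u, t) = (-11/38, -37/38).
The Hessian has R_{uu} = -10, R_{tt} = 6, R_{ut} = 4, giving D = -76 < 0, so the point is a saddle point.
R(-11/38, -37/38) = -363/38.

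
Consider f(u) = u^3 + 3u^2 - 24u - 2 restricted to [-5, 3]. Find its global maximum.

The derivative is 3u^2 + 6u - 24, which vanishes at u = -4 and u = 2.
Compare values at every candidate in [-5, 3]: f(-5) = 68, f(-4) = 78, f(2) = -30, f(3) = -20.
So the maximum is f(-4) = 78.

78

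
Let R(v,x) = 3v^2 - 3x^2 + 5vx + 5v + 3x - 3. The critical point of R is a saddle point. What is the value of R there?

-306/61

∂R/∂v = 6v + 5x + 5 = 0 and ∂R/∂x = 5v - 6x + 3 = 0, so (v, x) = (-45/61, -7/61).
The Hessian has R_{vv} = 6, R_{xx} = -6, R_{vx} = 5, giving D = -61 < 0, so the point is a saddle point.
R(-45/61, -7/61) = -306/61.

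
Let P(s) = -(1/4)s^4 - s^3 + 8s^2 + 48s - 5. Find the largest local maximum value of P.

187

P'(s) = -s^3 - 3s^2 + 16s + 48. Setting P'(s) = 0 gives s ∈ {-4, -3, 4}.
P''(s) = -3s^2 - 6s + 16. P''(-4) = -8 < 0 ⇒ local maximum; P''(-3) = 7 > 0 ⇒ local minimum; P''(4) = -56 < 0 ⇒ local maximum.
Thus P has its largest local maximum at s = 4, with value 187.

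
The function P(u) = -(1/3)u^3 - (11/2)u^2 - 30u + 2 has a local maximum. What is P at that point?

337/6

P'(u) = -u^2 - 11u - 30 = 0 at u = -6, -5.
P''(u) = -2u - 11. P''(-6) = 1 > 0 ⇒ local minimum; P''(-5) = -1 < 0 ⇒ local maximum.
The local maximum is P(-5) = 337/6.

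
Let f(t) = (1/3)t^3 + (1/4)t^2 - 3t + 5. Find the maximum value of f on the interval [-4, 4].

55/3

The derivative is t^2 + (1/2)t - 3, which vanishes at t = -2 and t = 3/2.
Evaluating at the critical points and endpoints: f(-4) = -1/3; f(-2) = 28/3; f(3/2) = 35/16; f(4) = 55/3.
So the maximum is f(4) = 55/3.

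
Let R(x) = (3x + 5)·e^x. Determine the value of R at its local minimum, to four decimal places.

-0.2085

R'(x) = 3·e^x + (3x + 5)·1·e^x = (3x + 8)·e^x. Since e^x > 0, the only critical point is x = -8/3.
R''(-8/3) has the same sign as 3 > 0, so this is a local minimum.
R(-8/3) = (-3)·e^(-8/3) ≈ -0.2085.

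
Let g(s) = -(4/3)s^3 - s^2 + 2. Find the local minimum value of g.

23/12

g'(s) = -4s^2 - 2s = 0 at s = -1/2, 0.
Second-derivative test with g''(s) = -8s - 2: g''(-1/2) = 2 > 0 ⇒ local minimum; g''(0) = -2 < 0 ⇒ local maximum.
The local minimum is g(-1/2) = 23/12.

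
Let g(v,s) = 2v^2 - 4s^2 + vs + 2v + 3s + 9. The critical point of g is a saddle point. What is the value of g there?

∂g/∂v = 4v + s + 2 = 0 and ∂g/∂s = v - 8s + 3 = 0, so (v, s) = (-19/33, 10/33).
The Hessian has g_{vv} = 4, g_{ss} = -8, g_{vs} = 1, giving D = -33 < 0, so the point is a saddle point.
g(-19/33, 10/33) = 293/33.

293/33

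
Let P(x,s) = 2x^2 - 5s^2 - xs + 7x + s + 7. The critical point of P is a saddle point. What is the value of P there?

51/41

∂P/∂x = 4x - s + 7 = 0 and ∂P/∂s = -x - 10s + 1 = 0, so (x, s) = (-69/41, 11/41).
The Hessian has P_{xx} = 4, P_{ss} = -10, P_{xs} = -1, giving D = -41 < 0, so the point is a saddle point.
P(-69/41, 11/41) = 51/41.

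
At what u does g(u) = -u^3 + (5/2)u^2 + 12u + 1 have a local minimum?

Critical points: g'(u) = -3u^2 + 5u + 12 vanishes at u = -4/3, 3.
Second-derivative test with g''(u) = -6u + 5: g''(-4/3) = 13 > 0 ⇒ local minimum; g''(3) = -13 < 0 ⇒ local maximum.
Thus g has its local minimum at u = -4/3, with value -221/27.

-4/3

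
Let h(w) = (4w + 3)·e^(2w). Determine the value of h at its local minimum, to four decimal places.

-0.1642

Differentiating with the product rule gives h'(w) = (8w + 10)·e^(2w). Since e^(2w) > 0, the only critical point is w = -5/4.
h''(-5/4) has the same sign as 8 > 0, so this is a local minimum.
h(-5/4) = (-2)·e^(-5/2) ≈ -0.1642.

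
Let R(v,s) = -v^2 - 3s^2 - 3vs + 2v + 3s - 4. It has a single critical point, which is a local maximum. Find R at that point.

-3

∂R/∂v = -2v - 3s + 2 = 0 and ∂R/∂s = -3v - 6s + 3 = 0, so (v, s) = (1, 0).
The Hessian has R_{vv} = -2, R_{ss} = -6, R_{vs} = -3, giving D = 3 > 0 with R_{vv} < 0, so the point is a local maximum.
R(1, 0) = -3.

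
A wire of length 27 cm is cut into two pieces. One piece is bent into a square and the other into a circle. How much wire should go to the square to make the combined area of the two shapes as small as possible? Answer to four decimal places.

Let x be the length used for the square. Square side x/4; circle radius (27−x)/(2π).
A(x) = (x/4)² + π·((27−x)/(2π))² = x²/16 + (27−x)²/(4π) for 0 ≤ x ≤ 27. A'(x) = x/8 − (27−x)/(2π) = 0 gives x = 4·27/(π+4) ≈ 15.1227.
A'' = 1/8 + 1/(2π) > 0, so this gives the minimum combined area; x ≈ 15.1227 cm to the square.

15.1227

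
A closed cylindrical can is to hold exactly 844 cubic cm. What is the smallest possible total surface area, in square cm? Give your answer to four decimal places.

With radius r and height h, πr²h = 844 so h = 844/(πr²), and S(r) = 2πr² + 2πrh = 2πr² + 2·844/r.
S'(r) = 4πr − 2·844/r² = 0 ⇒ r³ = 844/(2π), so r ≈ 5.1214 and h = 2r ≈ 10.2428.
S''(r) = 4π + 4·844/r³ > 0, so this is the minimum; S ≈ 494.3974.

494.3974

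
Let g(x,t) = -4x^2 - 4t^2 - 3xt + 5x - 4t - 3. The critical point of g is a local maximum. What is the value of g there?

∂g/∂x = -8x - 3t + 5 = 0 and ∂g/∂t = -3x - 8t - 4 = 0, so (x, t) = (52/55, -47/55).
The Hessian has g_{xx} = -8, g_{tt} = -8, g_{xt} = -3, giving D = 55 > 0 with g_{xx} < 0, so the point is a local maximum.
g(52/55, -47/55) = 59/55.

59/55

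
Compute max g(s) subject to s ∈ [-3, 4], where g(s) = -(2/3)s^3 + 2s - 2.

g'(s) = -2s^2 + 2, which vanishes at s = -1 and s = 1.
Candidates: g(-3) = 10, g(-1) = -10/3, g(1) = -2/3, g(4) = -110/3.
So the maximum is g(-3) = 10.

10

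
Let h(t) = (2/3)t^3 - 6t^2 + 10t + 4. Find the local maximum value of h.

Critical points: h'(t) = 2t^2 - 12t + 10 vanishes at t = 1, 5.
Second-derivative test with h''(t) = 4t - 12: h''(1) = -8 < 0 ⇒ local maximum; h''(5) = 8 > 0 ⇒ local minimum.
The local maximum is h(1) = 26/3.

26/3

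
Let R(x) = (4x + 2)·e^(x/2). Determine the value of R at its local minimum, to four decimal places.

R'(x) = 4·e^(x/2) + (4x + 2)·(1/2)·e^(x/2) = (2x + 5)·e^(x/2). Since e^(x/2) > 0, the only critical point is x = -5/2.
R''(-5/2) has the same sign as 2 > 0, so this is a local minimum.
R(-5/2) = (-8)·e^(-5/4) ≈ -2.2920.

-2.2920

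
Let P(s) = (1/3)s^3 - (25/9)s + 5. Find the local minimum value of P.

155/81

P'(s) = s^2 - 25/9 = 0 at s = -5/3, 5/3.
P''(s) = 2s. P''(-5/3) = -10/3 < 0 ⇒ local maximum; P''(5/3) = 10/3 > 0 ⇒ local minimum.
Thus P has its local minimum at s = 5/3, with value 155/81.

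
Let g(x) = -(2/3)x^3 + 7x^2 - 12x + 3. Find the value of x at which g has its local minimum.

g'(x) = -2x^2 + 14x - 12. Setting g'(x) = 0 gives x ∈ {1, 6}.
Since g''(x) = -4x + 14, we get g''(1) = 10 > 0 ⇒ local minimum; g''(6) = -10 < 0 ⇒ local maximum.
So the local minimum value is g(1) = -8/3.

1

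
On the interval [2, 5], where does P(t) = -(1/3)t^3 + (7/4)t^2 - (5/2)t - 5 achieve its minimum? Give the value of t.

P'(t) = -t^2 + (7/2)t - 5/2, whose only zero in [2, 5] is t = 5/2.
Compare values at every candidate in [2, 5]: P(2) = -17/3,  P(5/2) = -265/48,  P(5) = -185/12.
Hence the absolute minimum is -185/12 at t = 5.

5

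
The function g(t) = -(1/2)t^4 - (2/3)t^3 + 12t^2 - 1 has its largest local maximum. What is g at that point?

317/3

g'(t) = -2t^3 - 2t^2 + 24t. Setting g'(t) = 0 gives t ∈ {-4, 0, 3}.
Second-derivative test with g''(t) = -6t^2 - 4t + 24: g''(-4) = -56 < 0 ⇒ local maximum; g''(0) = 24 > 0 ⇒ local minimum; g''(3) = -42 < 0 ⇒ local maximum.
So the largest local maximum value is g(-4) = 317/3.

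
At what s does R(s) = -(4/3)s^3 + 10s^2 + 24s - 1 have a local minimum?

Critical points: R'(s) = -4s^2 + 20s + 24 vanishes at s = -1, 6.
Since R''(s) = -8s + 20, we get R''(-1) = 28 > 0 ⇒ local minimum; R''(6) = -28 < 0 ⇒ local maximum.
The local minimum is R(-1) = -41/3.

-1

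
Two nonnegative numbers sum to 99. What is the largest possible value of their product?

With x + y = 99, the product is P(x) = x(99 − x).
P'(x) = 99 − 2x = 0 gives x = 99/2; P'' = −2 < 0, so this is the maximum.
P = 99/2·99/2 = 9801/4.

9801/4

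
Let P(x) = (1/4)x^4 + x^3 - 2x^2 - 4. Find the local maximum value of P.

-4

P'(x) = x^3 + 3x^2 - 4x. Setting P'(x) = 0 gives x ∈ {-4, 0, 1}.
Since P''(x) = 3x^2 + 6x - 4, we get P''(-4) = 20 > 0 ⇒ local minimum; P''(0) = -4 < 0 ⇒ local maximum; P''(1) = 5 > 0 ⇒ local minimum.
The local maximum is P(0) = -4.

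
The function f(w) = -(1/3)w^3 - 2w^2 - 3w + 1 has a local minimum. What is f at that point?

f'(w) = -w^2 - 4w - 3. Setting f'(w) = 0 gives w ∈ {-3, -1}.
Since f''(w) = -2w - 4, we get f''(-3) = 2 > 0 ⇒ local minimum; f''(-1) = -2 < 0 ⇒ local maximum.
The local minimum is f(-3) = 1.

1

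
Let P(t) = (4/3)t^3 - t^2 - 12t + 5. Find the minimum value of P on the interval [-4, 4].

P'(t) = 4t^2 - 2t - 12, which vanishes at t = -3/2 and t = 2.
Evaluating at the critical points and endpoints: P(-4) = -145/3; P(-3/2) = 65/4; P(2) = -37/3; P(4) = 79/3.
Hence the absolute minimum is -145/3 at t = -4.

-145/3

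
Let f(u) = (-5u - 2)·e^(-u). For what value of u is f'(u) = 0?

Differentiating with the product rule gives f'(u) = (5u - 3)·e^(-u). Since e^(-u) > 0, the only critical point is u = 3/5.
f''(3/5) has the same sign as 5 > 0, so this is a local minimum.
f(3/5) = (-5)·e^(-3/5) ≈ -2.7441.

3/5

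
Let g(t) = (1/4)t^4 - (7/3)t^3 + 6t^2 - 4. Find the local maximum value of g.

29/4

g'(t) = t^3 - 7t^2 + 12t. Setting g'(t) = 0 gives t ∈ {0, 3, 4}.
Second-derivative test with g''(t) = 3t^2 - 14t + 12: g''(0) = 12 > 0 ⇒ local minimum; g''(3) = -3 < 0 ⇒ local maximum; g''(4) = 4 > 0 ⇒ local minimum.
So the local maximum value is g(3) = 29/4.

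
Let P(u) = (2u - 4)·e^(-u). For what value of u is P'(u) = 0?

Differentiating with the product rule gives P'(u) = (-2u + 6)·e^(-u). Since e^(-u) > 0, the only critical point is u = 3.
P''(3) has the same sign as -2 < 0, so this is a local maximum.
P(3) = (2)·e^(-3) ≈ 0.0996.

3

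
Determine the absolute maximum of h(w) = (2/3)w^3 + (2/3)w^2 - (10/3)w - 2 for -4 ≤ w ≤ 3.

12

h'(w) = 2w^2 + (4/3)w - 10/3, which vanishes at w = -5/3 and w = 1.
Candidates: h(-4) = -62/3, h(-5/3) = 188/81, h(1) = -4, h(3) = 12.
So the maximum is h(3) = 12.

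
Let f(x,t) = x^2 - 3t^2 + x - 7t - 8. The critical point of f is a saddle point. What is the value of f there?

∂f/∂x = 2x + 1 = 0 and ∂f/∂t = -6t - 7 = 0, so (x, t) = (-1/2, -7/6).
The Hessian has f_{xx} = 2, f_{tt} = -6, f_{xt} = 0, giving D = -12 < 0, so the point is a saddle point.
f(-1/2, -7/6) = -25/6.

-25/6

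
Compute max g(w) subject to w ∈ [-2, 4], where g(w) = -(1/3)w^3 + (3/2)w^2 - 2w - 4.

26/3

Differentiating, g'(w) = -w^2 + 3w - 2; which vanishes at w = 1 and w = 2.
Candidates: g(-2) = 26/3, g(1) = -29/6, g(2) = -14/3, g(4) = -28/3.
The maximum over the interval is 26/3, attained at w = -2.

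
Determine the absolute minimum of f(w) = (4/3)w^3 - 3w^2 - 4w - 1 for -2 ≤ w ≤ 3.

-47/3

The derivative is 4w^2 - 6w - 4, which vanishes at w = -1/2 and w = 2.
Evaluating at the critical points and endpoints: f(-2) = -47/3, f(-1/2) = 1/12, f(2) = -31/3, f(3) = -4.
Hence the absolute minimum is -47/3 at w = -2.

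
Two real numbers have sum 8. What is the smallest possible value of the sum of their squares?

32

With a + b = 8, a^2 + b^2 = a^2 + (8 − a)^2.
The derivative 2a − 2(8 − a) = 4a − 16 vanishes at a = 4; second derivative 4 > 0, a minimum.
The minimum is 2·(4)^2 = 32.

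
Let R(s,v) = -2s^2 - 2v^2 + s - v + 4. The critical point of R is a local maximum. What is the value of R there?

∂R/∂s = -4s + 1 = 0 and ∂R/∂v = -4v - 1 = 0, so (s, v) = (1/4, -1/4).
The Hessian has R_{ss} = -4, R_{vv} = -4, R_{sv} = 0, giving D = 16 > 0 with R_{ss} < 0, so the point is a local maximum.
R(1/4, -1/4) = 17/4.

17/4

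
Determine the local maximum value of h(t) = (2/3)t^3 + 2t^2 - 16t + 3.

169/3

h'(t) = 2t^2 + 4t - 16. Setting h'(t) = 0 gives t ∈ {-4, 2}.
Second-derivative test with h''(t) = 4t + 4: h''(-4) = -12 < 0 ⇒ local maximum; h''(2) = 12 > 0 ⇒ local minimum.
The local maximum is h(-4) = 169/3.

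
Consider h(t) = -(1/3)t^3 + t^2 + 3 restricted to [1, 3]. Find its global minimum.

3

The derivative is -t^2 + 2t, whose only zero in [1, 3] is t = 2.
Candidates: h(1) = 11/3,  h(2) = 13/3,  h(3) = 3.
So the minimum is h(3) = 3.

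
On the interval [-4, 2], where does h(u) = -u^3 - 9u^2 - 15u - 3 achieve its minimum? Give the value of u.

Differentiating, h'(u) = -3u^2 - 18u - 15; whose only zero in [-4, 2] is u = -1.
Candidates: h(-4) = -23,  h(-1) = 4,  h(2) = -77.
Hence the absolute minimum is -77 at u = 2.

2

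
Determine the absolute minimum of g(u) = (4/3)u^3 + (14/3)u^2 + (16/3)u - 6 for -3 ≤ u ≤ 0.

-16

The derivative is 4u^2 + (28/3)u + 16/3, which vanishes at u = -4/3 and u = -1.
Compare values at every candidate in [-3, 0]: g(-3) = -16, g(-4/3) = -646/81, g(-1) = -8, g(0) = -6.
The minimum over the interval is -16, attained at u = -3.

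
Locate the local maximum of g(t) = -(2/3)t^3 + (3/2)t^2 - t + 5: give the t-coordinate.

1

g'(t) = -2t^2 + 3t - 1 = 0 at t = 1/2, 1.
Since g''(t) = -4t + 3, we get g''(1/2) = 1 > 0 ⇒ local minimum; g''(1) = -1 < 0 ⇒ local maximum.
So the local maximum value is g(1) = 29/6.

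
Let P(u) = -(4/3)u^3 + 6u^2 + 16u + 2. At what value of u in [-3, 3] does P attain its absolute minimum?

-1

P'(u) = -4u^2 + 12u + 16, whose only zero in [-3, 3] is u = -1.
Compare values at every candidate in [-3, 3]: P(-3) = 44; P(-1) = -20/3; P(3) = 68.
Hence the absolute minimum is -20/3 at u = -1.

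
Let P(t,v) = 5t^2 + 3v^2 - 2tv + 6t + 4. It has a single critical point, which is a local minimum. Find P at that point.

∂P/∂t = 10t - 2v + 6 = 0 and ∂P/∂v = -2t + 6v = 0, so (t, v) = (-9/14, -3/14).
The Hessian has P_{tt} = 10, P_{vv} = 6, P_{tv} = -2, giving D = 56 > 0 with P_{tt} > 0, so the point is a local minimum.
P(-9/14, -3/14) = 29/14.

29/14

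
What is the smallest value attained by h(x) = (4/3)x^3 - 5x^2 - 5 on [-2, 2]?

h'(x) = 4x^2 - 10x, whose only zero in [-2, 2] is x = 0.
Candidates: h(-2) = -107/3, h(0) = -5, h(2) = -43/3.
So the minimum is h(-2) = -107/3.

-107/3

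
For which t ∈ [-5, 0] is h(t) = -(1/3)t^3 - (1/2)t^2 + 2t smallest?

Differentiating, h'(t) = -t^2 - t + 2; whose only zero in [-5, 0] is t = -2.
Compare values at every candidate in [-5, 0]: h(-5) = 115/6, h(-2) = -10/3, h(0) = 0.
Hence the absolute minimum is -10/3 at t = -2.

-2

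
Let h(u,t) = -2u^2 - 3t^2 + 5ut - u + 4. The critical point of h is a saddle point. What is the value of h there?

1

∂h/∂u = -4u + 5t - 1 = 0 and ∂h/∂t = 5u - 6t = 0, so (u, t) = (6, 5).
The Hessian has h_{uu} = -4, h_{tt} = -6, h_{ut} = 5, giving D = -1 < 0, so the point is a saddle point.
h(6, 5) = 1.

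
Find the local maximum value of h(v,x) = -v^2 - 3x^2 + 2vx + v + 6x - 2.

∂h/∂v = -2v + 2x + 1 = 0 and ∂h/∂x = 2v - 6x + 6 = 0, so (v, x) = (9/4, 7/4).
The Hessian has h_{vv} = -2, h_{xx} = -6, h_{vx} = 2, giving D = 8 > 0 with h_{vv} < 0, so the point is a local maximum.
h(9/4, 7/4) = 35/8.

35/8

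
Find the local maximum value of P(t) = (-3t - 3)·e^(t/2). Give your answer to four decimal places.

1.3388

P'(t) = (-3)·e^(t/2) + (-3t - 3)·(1/2)·e^(t/2) = (-(3/2)t - 9/2)·e^(t/2). Since e^(t/2) > 0, the only critical point is t = -3.
P''(-3) has the same sign as -3/2 < 0, so this is a local maximum.
P(-3) = (6)·e^(-3/2) ≈ 1.3388.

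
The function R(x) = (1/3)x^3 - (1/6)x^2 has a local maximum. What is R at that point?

0

Critical points: R'(x) = x^2 - (1/3)x vanishes at x = 0, 1/3.
R''(x) = 2x - 1/3. R''(0) = -1/3 < 0 ⇒ local maximum; R''(1/3) = 1/3 > 0 ⇒ local minimum.
Thus R has its local maximum at x = 0, with value 0.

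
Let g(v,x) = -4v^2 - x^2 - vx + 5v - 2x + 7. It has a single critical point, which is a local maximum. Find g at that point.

52/5

∂g/∂v = -8v - x + 5 = 0 and ∂g/∂x = -v - 2x - 2 = 0, so (v, x) = (4/5, -7/5).
The Hessian has g_{vv} = -8, g_{xx} = -2, g_{vx} = -1, giving D = 15 > 0 with g_{vv} < 0, so the point is a local maximum.
g(4/5, -7/5) = 52/5.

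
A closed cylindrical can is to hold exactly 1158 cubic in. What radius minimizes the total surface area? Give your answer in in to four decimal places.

5.6908

With radius r and height h, πr²h = 1158 so h = 1158/(πr²), and S(r) = 2πr² + 2πrh = 2πr² + 2·1158/r.
S'(r) = 4πr − 2·1158/r² = 0 ⇒ r³ = 1158/(2π), so r ≈ 5.6908 and h = 2r ≈ 11.3817.
S''(r) = 4π + 4·1158/r³ > 0, so this is the minimum; S ≈ 610.4549.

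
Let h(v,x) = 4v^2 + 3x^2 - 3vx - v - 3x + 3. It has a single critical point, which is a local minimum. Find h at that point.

23/13

∂h/∂v = 8v - 3x - 1 = 0 and ∂h/∂x = -3v + 6x - 3 = 0, so (v, x) = (5/13, 9/13).
The Hessian has h_{vv} = 8, h_{xx} = 6, h_{vx} = -3, giving D = 39 > 0 with h_{vv} > 0, so the point is a local minimum.
h(5/13, 9/13) = 23/13.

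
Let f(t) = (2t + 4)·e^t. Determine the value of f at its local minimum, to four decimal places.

-0.0996

Differentiating with the product rule gives f'(t) = (2t + 6)·e^t. Since e^t > 0, the only critical point is t = -3.
f''(-3) has the same sign as 2 > 0, so this is a local minimum.
f(-3) = (-2)·e^(-3) ≈ -0.0996.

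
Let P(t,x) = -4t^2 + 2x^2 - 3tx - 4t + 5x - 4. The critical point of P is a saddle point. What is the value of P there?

-292/41

∂P/∂t = -8t - 3x - 4 = 0 and ∂P/∂x = -3t + 4x + 5 = 0, so (t, x) = (-1/41, -52/41).
The Hessian has P_{tt} = -8, P_{xx} = 4, P_{tx} = -3, giving D = -41 < 0, so the point is a saddle point.
P(-1/41, -52/41) = -292/41.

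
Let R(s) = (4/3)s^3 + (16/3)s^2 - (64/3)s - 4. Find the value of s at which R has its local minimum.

4/3

R'(s) = 4s^2 + (32/3)s - 64/3. Setting R'(s) = 0 gives s ∈ {-4, 4/3}.
Since R''(s) = 8s + 32/3, we get R''(-4) = -64/3 < 0 ⇒ local maximum; R''(4/3) = 64/3 > 0 ⇒ local minimum.
The local minimum is R(4/3) = -1604/81.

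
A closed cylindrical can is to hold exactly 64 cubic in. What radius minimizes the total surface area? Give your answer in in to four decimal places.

2.1677

With radius r and height h, πr²h = 64 so h = 64/(πr²), and S(r) = 2πr² + 2πrh = 2πr² + 2·64/r.
S'(r) = 4πr − 2·64/r² = 0 ⇒ r³ = 64/(2π), so r ≈ 2.1677 and h = 2r ≈ 4.3354.
S''(r) = 4π + 4·64/r³ > 0, so this is the minimum; S ≈ 88.5730.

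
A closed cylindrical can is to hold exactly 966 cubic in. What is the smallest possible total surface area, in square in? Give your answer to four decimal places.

540.9610

With radius r and height h, πr²h = 966 so h = 966/(πr²), and S(r) = 2πr² + 2πrh = 2πr² + 2·966/r.
S'(r) = 4πr − 2·966/r² = 0 ⇒ r³ = 966/(2π), so r ≈ 5.3571 and h = 2r ≈ 10.7143.
S''(r) = 4π + 4·966/r³ > 0, so this is the minimum; S ≈ 540.9610.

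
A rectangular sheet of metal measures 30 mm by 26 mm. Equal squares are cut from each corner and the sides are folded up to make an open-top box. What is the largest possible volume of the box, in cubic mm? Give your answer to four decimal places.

1607.4787

With cut size x, the volume is V(x) = x(30 − 2x)(26 − 2x) for 0 < x < 13.
V'(x) = 12x^2 − 224x + 780. Setting V'(x) = 0 gives x ≈ 4.6311 (the root in (0, 13)).
V''(x) = 24x − 224 is negative there, so this is the maximum; V ≈ 1607.4787.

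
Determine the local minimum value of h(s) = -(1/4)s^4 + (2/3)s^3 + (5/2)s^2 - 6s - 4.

h'(s) = -s^3 + 2s^2 + 5s - 6. Setting h'(s) = 0 gives s ∈ {-2, 1, 3}.
Since h''(s) = -3s^2 + 4s + 5, we get h''(-2) = -15 < 0 ⇒ local maximum; h''(1) = 6 > 0 ⇒ local minimum; h''(3) = -10 < 0 ⇒ local maximum.
So the local minimum value is h(1) = -85/12.

-85/12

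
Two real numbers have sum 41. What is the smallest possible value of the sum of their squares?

With a + b = 41, a^2 + b^2 = a^2 + (41 − a)^2.
The derivative 2a − 2(41 − a) = 4a − 82 vanishes at a = 41/2; second derivative 4 > 0, a minimum.
The minimum is 2·(41/2)^2 = 1681/2.

1681/2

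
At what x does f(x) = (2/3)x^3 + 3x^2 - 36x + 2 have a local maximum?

f'(x) = 2x^2 + 6x - 36 = 0 at x = -6, 3.
Second-derivative test with f''(x) = 4x + 6: f''(-6) = -18 < 0 ⇒ local maximum; f''(3) = 18 > 0 ⇒ local minimum.
So the local maximum value is f(-6) = 182.

-6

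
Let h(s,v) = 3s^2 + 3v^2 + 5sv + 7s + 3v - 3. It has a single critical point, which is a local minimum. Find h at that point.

-102/11

∂h/∂s = 6s + 5v + 7 = 0 and ∂h/∂v = 5s + 6v + 3 = 0, so (s, v) = (-27/11, 17/11).
The Hessian has h_{ss} = 6, h_{vv} = 6, h_{sv} = 5, giving D = 11 > 0 with h_{ss} > 0, so the point is a local minimum.
h(-27/11, 17/11) = -102/11.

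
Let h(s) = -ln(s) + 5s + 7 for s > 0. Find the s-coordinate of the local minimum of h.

h'(s) = -1/s + 5 = 0 gives s = 1/5.
h''(s) = 1/s², which is positive for s > 0, so this is a local minimum.
h(1/5) = -1·ln(1/5) + 1 + 7 ≈ 9.6094.

1/5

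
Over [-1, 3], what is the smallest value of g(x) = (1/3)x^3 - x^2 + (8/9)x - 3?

The derivative is x^2 - 2x + 8/9, which vanishes at x = 2/3 and x = 4/3.
Evaluating at the critical points and endpoints: g(-1) = -47/9, g(2/3) = -223/81, g(4/3) = -227/81, g(3) = -1/3.
Hence the absolute minimum is -47/9 at x = -1.

-47/9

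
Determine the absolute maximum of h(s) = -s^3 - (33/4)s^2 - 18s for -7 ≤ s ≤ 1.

The derivative is -3s^2 - (33/2)s - 18, which vanishes at s = -4 and s = -3/2.
Compare values at every candidate in [-7, 1]: h(-7) = 259/4; h(-4) = 4; h(-3/2) = 189/16; h(1) = -109/4.
So the maximum is h(-7) = 259/4.

259/4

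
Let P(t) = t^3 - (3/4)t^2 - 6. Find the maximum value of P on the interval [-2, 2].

Differentiating, P'(t) = 3t^2 - (3/2)t; which vanishes at t = 0 and t = 1/2.
Evaluating at the critical points and endpoints: P(-2) = -17,  P(0) = -6,  P(1/2) = -97/16,  P(2) = -1.
So the maximum is P(2) = -1.

-1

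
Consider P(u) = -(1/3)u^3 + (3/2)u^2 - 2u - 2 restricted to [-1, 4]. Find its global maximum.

The derivative is -u^2 + 3u - 2, which vanishes at u = 1 and u = 2.
Candidates: P(-1) = 11/6; P(1) = -17/6; P(2) = -8/3; P(4) = -22/3.
The maximum over the interval is 11/6, attained at u = -1.

11/6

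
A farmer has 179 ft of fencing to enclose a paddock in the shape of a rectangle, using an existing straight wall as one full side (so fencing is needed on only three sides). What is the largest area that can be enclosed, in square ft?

32041/8

Let the sides perpendicular to the wall have length x and the parallel side y, so 2x + y = 179 and the area is A = xy = x(179 − 2x).
A'(x) = 179 − 4x = 0 gives x = 179/4, and A''(x) = −4 < 0 confirms a maximum.
Then y = 179 − 2·179/4 = 179/2 and A = 32041/8.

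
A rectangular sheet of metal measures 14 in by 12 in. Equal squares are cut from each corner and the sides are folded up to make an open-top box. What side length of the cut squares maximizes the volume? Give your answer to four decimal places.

2.1475

With cut size x, the volume is V(x) = x(14 − 2x)(12 − 2x) for 0 < x < 6.
V'(x) = 12x^2 − 104x + 168. Setting V'(x) = 0 gives x ≈ 2.1475 (the root in (0, 6)).
V''(x) = 24x − 104 is negative there, so this is the maximum; V ≈ 160.5837.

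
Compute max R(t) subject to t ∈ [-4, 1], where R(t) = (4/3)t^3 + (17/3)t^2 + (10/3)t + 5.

The derivative is 4t^2 + (34/3)t + 10/3, which vanishes at t = -5/2 and t = -1/3.
Compare values at every candidate in [-4, 1]: R(-4) = -3,  R(-5/2) = 45/4,  R(-1/3) = 362/81,  R(1) = 46/3.
So the maximum is R(1) = 46/3.

46/3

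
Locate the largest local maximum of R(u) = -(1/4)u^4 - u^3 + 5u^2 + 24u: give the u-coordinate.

R'(u) = -u^3 - 3u^2 + 10u + 24 = 0 at u = -4, -2, 3.
Since R''(u) = -3u^2 - 6u + 10, we get R''(-4) = -14 < 0 ⇒ local maximum; R''(-2) = 10 > 0 ⇒ local minimum; R''(3) = -35 < 0 ⇒ local maximum.
The largest local maximum is R(3) = 279/4.

3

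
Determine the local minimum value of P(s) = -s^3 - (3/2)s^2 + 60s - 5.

Critical points: P'(s) = -3s^2 - 3s + 60 vanishes at s = -5, 4.
Since P''(s) = -6s - 3, we get P''(-5) = 27 > 0 ⇒ local minimum; P''(4) = -27 < 0 ⇒ local maximum.
The local minimum is P(-5) = -435/2.

-435/2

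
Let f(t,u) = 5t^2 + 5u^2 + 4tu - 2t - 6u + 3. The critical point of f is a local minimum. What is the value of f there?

∂f/∂t = 10t + 4u - 2 = 0 and ∂f/∂u = 4t + 10u - 6 = 0, so (t, u) = (-1/21, 13/21).
The Hessian has f_{tt} = 10, f_{uu} = 10, f_{tu} = 4, giving D = 84 > 0 with f_{tt} > 0, so the point is a local minimum.
f(-1/21, 13/21) = 25/21.

25/21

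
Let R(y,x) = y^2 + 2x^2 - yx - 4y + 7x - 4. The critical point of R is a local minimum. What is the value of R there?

∂R/∂y = 2y - x - 4 = 0 and ∂R/∂x = -y + 4x + 7 = 0, so (y, x) = (9/7, -10/7).
The Hessian has R_{yy} = 2, R_{xx} = 4, R_{yx} = -1, giving D = 7 > 0 with R_{yy} > 0, so the point is a local minimum.
R(9/7, -10/7) = -81/7.

-81/7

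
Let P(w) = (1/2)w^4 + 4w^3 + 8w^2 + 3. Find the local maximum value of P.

P'(w) = 2w^3 + 12w^2 + 16w = 0 at w = -4, -2, 0.
Since P''(w) = 6w^2 + 24w + 16, we get P''(-4) = 16 > 0 ⇒ local minimum; P''(-2) = -8 < 0 ⇒ local maximum; P''(0) = 16 > 0 ⇒ local minimum.
So the local maximum value is P(-2) = 11.

11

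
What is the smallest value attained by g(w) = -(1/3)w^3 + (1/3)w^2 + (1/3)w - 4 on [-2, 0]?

-329/81

The derivative is -w^2 + (2/3)w + 1/3, whose only zero in [-2, 0] is w = -1/3.
Compare values at every candidate in [-2, 0]: g(-2) = -2/3,  g(-1/3) = -329/81,  g(0) = -4.
So the minimum is g(-1/3) = -329/81.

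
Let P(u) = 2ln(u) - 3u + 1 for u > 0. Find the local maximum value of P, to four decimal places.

-1.8109

P'(u) = 2/u − 3 = 0 gives u = 2/3.
P''(u) = -2/u², which is negative for u > 0, so this is a local maximum.
P(2/3) = 2·ln(2/3) - 2 + 1 ≈ -1.8109.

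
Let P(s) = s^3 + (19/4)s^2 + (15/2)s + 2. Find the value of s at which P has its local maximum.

P'(s) = 3s^2 + (19/2)s + 15/2. Setting P'(s) = 0 gives s ∈ {-5/3, -3/2}.
Second-derivative test with P''(s) = 6s + 19/2: P''(-5/3) = -1/2 < 0 ⇒ local maximum; P''(-3/2) = 1/2 > 0 ⇒ local minimum.
So the local maximum value is P(-5/3) = -209/108.

-5/3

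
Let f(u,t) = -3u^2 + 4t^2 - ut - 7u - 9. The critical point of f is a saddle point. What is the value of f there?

-5

∂f/∂u = -6u - t - 7 = 0 and ∂f/∂t = -u + 8t = 0, so (u, t) = (-8/7, -1/7).
The Hessian has f_{uu} = -6, f_{tt} = 8, f_{ut} = -1, giving D = -49 < 0, so the point is a saddle point.
f(-8/7, -1/7) = -5.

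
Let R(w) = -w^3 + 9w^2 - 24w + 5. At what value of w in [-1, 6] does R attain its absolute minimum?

6

R'(w) = -3w^2 + 18w - 24, which vanishes at w = 2 and w = 4.
Candidates: R(-1) = 39, R(2) = -15, R(4) = -11, R(6) = -31.
The minimum over the interval is -31, attained at w = 6.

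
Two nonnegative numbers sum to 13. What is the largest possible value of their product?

169/4

With x + y = 13, the product is P(x) = x(13 − x).
P'(x) = 13 − 2x = 0 gives x = 13/2; P'' = −2 < 0, so this is the maximum.
P = 13/2·13/2 = 169/4.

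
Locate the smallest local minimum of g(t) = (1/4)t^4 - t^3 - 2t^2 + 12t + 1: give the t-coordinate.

Critical points: g'(t) = t^3 - 3t^2 - 4t + 12 vanishes at t = -2, 2, 3.
g''(t) = 3t^2 - 6t - 4. g''(-2) = 20 > 0 ⇒ local minimum; g''(2) = -4 < 0 ⇒ local maximum; g''(3) = 5 > 0 ⇒ local minimum.
The smallest local minimum is g(-2) = -19.

-2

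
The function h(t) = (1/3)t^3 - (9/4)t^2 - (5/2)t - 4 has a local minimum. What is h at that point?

h'(t) = t^2 - (9/2)t - 5/2 = 0 at t = -1/2, 5.
h''(t) = 2t - 9/2. h''(-1/2) = -11/2 < 0 ⇒ local maximum; h''(5) = 11/2 > 0 ⇒ local minimum.
The local minimum is h(5) = -373/12.

-373/12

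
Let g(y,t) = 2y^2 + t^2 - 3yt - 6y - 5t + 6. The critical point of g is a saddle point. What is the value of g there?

∂g/∂y = 4y - 3t - 6 = 0 and ∂g/∂t = -3y + 2t - 5 = 0, so (y, t) = (-27, -38).
The Hessian has g_{yy} = 4, g_{tt} = 2, g_{yt} = -3, giving D = -1 < 0, so the point is a saddle point.
g(-27, -38) = 182.

182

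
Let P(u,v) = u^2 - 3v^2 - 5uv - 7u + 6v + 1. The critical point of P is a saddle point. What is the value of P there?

-284/37

∂P/∂u = 2u - 5v - 7 = 0 and ∂P/∂v = -5u - 6v + 6 = 0, so (u, v) = (72/37, -23/37).
The Hessian has P_{uu} = 2, P_{vv} = -6, P_{uv} = -5, giving D = -37 < 0, so the point is a saddle point.
P(72/37, -23/37) = -284/37.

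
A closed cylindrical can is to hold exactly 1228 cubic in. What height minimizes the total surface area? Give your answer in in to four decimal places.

With radius r and height h, πr²h = 1228 so h = 1228/(πr²), and S(r) = 2πr² + 2πrh = 2πr² + 2·1228/r.
S'(r) = 4πr − 2·1228/r² = 0 ⇒ r³ = 1228/(2π), so r ≈ 5.8033 and h = 2r ≈ 11.6065.
S''(r) = 4π + 4·1228/r³ > 0, so this is the minimum; S ≈ 634.8144.

11.6065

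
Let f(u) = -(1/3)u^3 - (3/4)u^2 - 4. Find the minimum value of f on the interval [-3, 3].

-79/4

Differentiating, f'(u) = -u^2 - (3/2)u; which vanishes at u = -3/2 and u = 0.
Candidates: f(-3) = -7/4, f(-3/2) = -73/16, f(0) = -4, f(3) = -79/4.
Hence the absolute minimum is -79/4 at u = 3.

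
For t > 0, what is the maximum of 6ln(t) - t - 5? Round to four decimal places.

-0.2494

R'(t) = 6/t − 1 = 0 gives t = 6.
R''(t) = -6/t², which is negative for t > 0, so this is a local maximum.
R(6) = 6·ln(6) - 6 - 5 ≈ -0.2494.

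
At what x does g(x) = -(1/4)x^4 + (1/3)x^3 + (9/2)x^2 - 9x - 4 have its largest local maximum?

g'(x) = -x^3 + x^2 + 9x - 9 = 0 at x = -3, 1, 3.
g''(x) = -3x^2 + 2x + 9. g''(-3) = -24 < 0 ⇒ local maximum; g''(1) = 8 > 0 ⇒ local minimum; g''(3) = -12 < 0 ⇒ local maximum.
So the largest local maximum value is g(-3) = 137/4.

-3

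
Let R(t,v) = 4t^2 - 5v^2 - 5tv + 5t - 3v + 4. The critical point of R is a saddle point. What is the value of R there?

256/105

∂R/∂t = 8t - 5v + 5 = 0 and ∂R/∂v = -5t - 10v - 3 = 0, so (t, v) = (-13/21, 1/105).
The Hessian has R_{tt} = 8, R_{vv} = -10, R_{tv} = -5, giving D = -105 < 0, so the point is a saddle point.
R(-13/21, 1/105) = 256/105.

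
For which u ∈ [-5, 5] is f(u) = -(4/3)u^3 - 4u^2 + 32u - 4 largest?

2

The derivative is -4u^2 - 8u + 32, which vanishes at u = -4 and u = 2.
Candidates: f(-5) = -292/3,  f(-4) = -332/3,  f(2) = 100/3,  f(5) = -332/3.
The maximum over the interval is 100/3, attained at u = 2.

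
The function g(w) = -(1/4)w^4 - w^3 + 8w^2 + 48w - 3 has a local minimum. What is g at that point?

-273/4

g'(w) = -w^3 - 3w^2 + 16w + 48. Setting g'(w) = 0 gives w ∈ {-4, -3, 4}.
Since g''(w) = -3w^2 - 6w + 16, we get g''(-4) = -8 < 0 ⇒ local maximum; g''(-3) = 7 > 0 ⇒ local minimum; g''(4) = -56 < 0 ⇒ local maximum.
So the local minimum value is g(-3) = -273/4.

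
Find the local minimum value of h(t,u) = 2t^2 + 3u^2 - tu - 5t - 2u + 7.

68/23

∂h/∂t = 4t - u - 5 = 0 and ∂h/∂u = -t + 6u - 2 = 0, so (t, u) = (32/23, 13/23).
The Hessian has h_{tt} = 4, h_{uu} = 6, h_{tu} = -1, giving D = 23 > 0 with h_{tt} > 0, so the point is a local minimum.
h(32/23, 13/23) = 68/23.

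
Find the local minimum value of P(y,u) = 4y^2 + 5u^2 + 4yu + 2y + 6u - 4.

-93/16

∂P/∂y = 8y + 4u + 2 = 0 and ∂P/∂u = 4y + 10u + 6 = 0, so (y, u) = (1/16, -5/8).
The Hessian has P_{yy} = 8, P_{uu} = 10, P_{yu} = 4, giving D = 64 > 0 with P_{yy} > 0, so the point is a local minimum.
P(1/16, -5/8) = -93/16.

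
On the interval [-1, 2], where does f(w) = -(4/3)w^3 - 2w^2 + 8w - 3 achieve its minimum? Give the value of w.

Differentiating, f'(w) = -4w^2 - 4w + 8; whose only zero in [-1, 2] is w = 1.
Candidates: f(-1) = -35/3,  f(1) = 5/3,  f(2) = -17/3.
So the minimum is f(-1) = -35/3.

-1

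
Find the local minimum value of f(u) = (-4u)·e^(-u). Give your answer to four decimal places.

-1.4715

By the product rule, f'(u) = (4u - 4)·e^(-u). Since e^(-u) > 0, the only critical point is u = 1.
f''(1) has the same sign as 4 > 0, so this is a local minimum.
f(1) = (-4)·e^(-1) ≈ -1.4715.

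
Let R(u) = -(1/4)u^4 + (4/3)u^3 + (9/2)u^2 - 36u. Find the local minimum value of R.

Critical points: R'(u) = -u^3 + 4u^2 + 9u - 36 vanishes at u = -3, 3, 4.
Since R''(u) = -3u^2 + 8u + 9, we get R''(-3) = -42 < 0 ⇒ local maximum; R''(3) = 6 > 0 ⇒ local minimum; R''(4) = -7 < 0 ⇒ local maximum.
So the local minimum value is R(3) = -207/4.

-207/4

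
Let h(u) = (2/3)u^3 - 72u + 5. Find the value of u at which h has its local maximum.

Critical points: h'(u) = 2u^2 - 72 vanishes at u = -6, 6.
Since h''(u) = 4u, we get h''(-6) = -24 < 0 ⇒ local maximum; h''(6) = 24 > 0 ⇒ local minimum.
The local maximum is h(-6) = 293.

-6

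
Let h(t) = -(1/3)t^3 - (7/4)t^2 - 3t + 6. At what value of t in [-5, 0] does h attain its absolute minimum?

h'(t) = -t^2 - (7/2)t - 3, which vanishes at t = -2 and t = -3/2.
Evaluating at the critical points and endpoints: h(-5) = 227/12,  h(-2) = 23/3,  h(-3/2) = 123/16,  h(0) = 6.
So the minimum is h(0) = 6.

0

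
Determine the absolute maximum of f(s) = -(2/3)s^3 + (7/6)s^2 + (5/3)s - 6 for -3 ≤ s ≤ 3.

35/2

Differentiating, f'(s) = -2s^2 + (7/3)s + 5/3; which vanishes at s = -1/2 and s = 5/3.
Evaluating at the critical points and endpoints: f(-3) = 35/2, f(-1/2) = -155/24, f(5/3) = -497/162, f(3) = -17/2.
So the maximum is f(-3) = 35/2.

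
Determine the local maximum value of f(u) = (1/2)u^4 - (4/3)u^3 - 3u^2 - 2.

-2

Critical points: f'(u) = 2u^3 - 4u^2 - 6u vanishes at u = -1, 0, 3.
f''(u) = 6u^2 - 8u - 6. f''(-1) = 8 > 0 ⇒ local minimum; f''(0) = -6 < 0 ⇒ local maximum; f''(3) = 24 > 0 ⇒ local minimum.
Thus f has its local maximum at u = 0, with value -2.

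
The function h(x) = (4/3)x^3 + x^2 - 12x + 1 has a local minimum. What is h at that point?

-41/4

h'(x) = 4x^2 + 2x - 12. Setting h'(x) = 0 gives x ∈ {-2, 3/2}.
Since h''(x) = 8x + 2, we get h''(-2) = -14 < 0 ⇒ local maximum; h''(3/2) = 14 > 0 ⇒ local minimum.
So the local minimum value is h(3/2) = -41/4.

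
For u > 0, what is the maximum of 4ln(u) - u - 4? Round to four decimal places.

f'(u) = 4/u − 1 = 0 gives u = 4.
f''(u) = -4/u², which is negative for u > 0, so this is a local maximum.
f(4) = 4·ln(4) - 4 - 4 ≈ -2.4548.

-2.4548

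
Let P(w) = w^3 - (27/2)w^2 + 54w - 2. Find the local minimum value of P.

P'(w) = 3w^2 - 27w + 54 = 0 at w = 3, 6.
Since P''(w) = 6w - 27, we get P''(3) = -9 < 0 ⇒ local maximum; P''(6) = 9 > 0 ⇒ local minimum.
The local minimum is P(6) = 52.

52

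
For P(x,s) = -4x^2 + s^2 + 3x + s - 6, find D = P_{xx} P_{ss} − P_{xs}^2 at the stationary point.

-16

∂P/∂x = -8x + 3 = 0 and ∂P/∂s = 2s + 1 = 0, so (x, s) = (3/8, -1/2).
The Hessian has P_{xx} = -8, P_{ss} = 2, P_{xs} = 0, giving D = -16 < 0, so the point is a saddle point.
D = (-8)·(2) − (0)^2 = -16.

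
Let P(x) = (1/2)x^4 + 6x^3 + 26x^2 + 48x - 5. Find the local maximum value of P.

-73/2

P'(x) = 2x^3 + 18x^2 + 52x + 48 = 0 at x = -4, -3, -2.
Second-derivative test with P''(x) = 6x^2 + 36x + 52: P''(-4) = 4 > 0 ⇒ local minimum; P''(-3) = -2 < 0 ⇒ local maximum; P''(-2) = 4 > 0 ⇒ local minimum.
Thus P has its local maximum at x = -3, with value -73/2.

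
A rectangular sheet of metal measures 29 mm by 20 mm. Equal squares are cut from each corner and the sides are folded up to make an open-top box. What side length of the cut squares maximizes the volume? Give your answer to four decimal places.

3.8817

With cut size x, the volume is V(x) = x(29 − 2x)(20 − 2x) for 0 < x < 10.
V'(x) = 12x^2 − 196x + 580. Setting V'(x) = 0 gives x ≈ 3.8817 (the root in (0, 10)).
V''(x) = 24x − 196 is negative there, so this is the maximum; V ≈ 1008.7132.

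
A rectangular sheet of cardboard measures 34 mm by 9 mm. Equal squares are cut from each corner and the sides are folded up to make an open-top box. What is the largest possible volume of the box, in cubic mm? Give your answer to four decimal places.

300.4053

With cut size x, the volume is V(x) = x(34 − 2x)(9 − 2x) for 0 < x < 4.5.
V'(x) = 12x^2 − 172x + 306. Setting V'(x) = 0 gives x ≈ 2.0813 (the root in (0, 4.5)).
V''(x) = 24x − 172 is negative there, so this is the maximum; V ≈ 300.4053.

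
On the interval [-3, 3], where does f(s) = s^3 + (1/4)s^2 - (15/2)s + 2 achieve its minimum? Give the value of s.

The derivative is 3s^2 + (1/2)s - 15/2, which vanishes at s = -5/3 and s = 3/2.
Compare values at every candidate in [-3, 3]: f(-3) = -1/4,  f(-5/3) = 1141/108,  f(3/2) = -85/16,  f(3) = 35/4.
Hence the absolute minimum is -85/16 at s = 3/2.

3/2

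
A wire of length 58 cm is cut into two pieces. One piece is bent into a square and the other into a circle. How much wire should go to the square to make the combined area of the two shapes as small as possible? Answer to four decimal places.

32.4858

Let x be the length used for the square. Square side x/4; circle radius (58−x)/(2π).
A(x) = (x/4)² + π·((58−x)/(2π))² = x²/16 + (58−x)²/(4π) for 0 ≤ x ≤ 58. A'(x) = x/8 − (58−x)/(2π) = 0 gives x = 4·58/(π+4) ≈ 32.4858.
A'' = 1/8 + 1/(2π) > 0, so this gives the minimum combined area; x ≈ 32.4858 cm to the square.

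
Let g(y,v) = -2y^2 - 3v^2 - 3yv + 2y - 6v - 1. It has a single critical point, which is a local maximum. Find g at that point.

∂g/∂y = -4y - 3v + 2 = 0 and ∂g/∂v = -3y - 6v - 6 = 0, so (y, v) = (2, -2).
The Hessian has g_{yy} = -4, g_{vv} = -6, g_{yv} = -3, giving D = 15 > 0 with g_{yy} < 0, so the point is a local maximum.
g(2, -2) = 7.

7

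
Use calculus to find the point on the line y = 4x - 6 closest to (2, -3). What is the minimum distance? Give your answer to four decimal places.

1.2127

Minimize D(x)^2 = (x - 2)^2 + (4x - 3)^2.
d/dx[D^2] = 2(x - 2) + 2·4·(4x - 3) = 0 ⇒ x = 14/17.
Then y = -46/17 and the distance is √(25/17) ≈ 1.2127.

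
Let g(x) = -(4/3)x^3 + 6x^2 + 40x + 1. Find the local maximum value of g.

553/3

g'(x) = -4x^2 + 12x + 40 = 0 at x = -2, 5.
g''(x) = -8x + 12. g''(-2) = 28 > 0 ⇒ local minimum; g''(5) = -28 < 0 ⇒ local maximum.
Thus g has its local maximum at x = 5, with value 553/3.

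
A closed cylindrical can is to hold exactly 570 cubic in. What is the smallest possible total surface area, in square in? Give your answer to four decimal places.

380.5670

With radius r and height h, πr²h = 570 so h = 570/(πr²), and S(r) = 2πr² + 2πrh = 2πr² + 2·570/r.
S'(r) = 4πr − 2·570/r² = 0 ⇒ r³ = 570/(2π), so r ≈ 4.4933 and h = 2r ≈ 8.9866.
S''(r) = 4π + 4·570/r³ > 0, so this is the minimum; S ≈ 380.5670.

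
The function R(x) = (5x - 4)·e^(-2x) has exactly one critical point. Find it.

By the product rule, R'(x) = (-10x + 13)·e^(-2x). Since e^(-2x) > 0, the only critical point is x = 13/10.
R''(13/10) has the same sign as -10 < 0, so this is a local maximum.
R(13/10) = (5/2)·e^(-13/5) ≈ 0.1857.

13/10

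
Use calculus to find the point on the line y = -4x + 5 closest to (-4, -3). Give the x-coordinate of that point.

28/17

Minimize D(x)^2 = (x + 4)^2 + (-4x + 8)^2.
d/dx[D^2] = 2(x + 4) + 2·(-4)·(-4x + 8) = 0 ⇒ x = 28/17.
Then y = -27/17 and the distance is √(576/17) ≈ 5.8209.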